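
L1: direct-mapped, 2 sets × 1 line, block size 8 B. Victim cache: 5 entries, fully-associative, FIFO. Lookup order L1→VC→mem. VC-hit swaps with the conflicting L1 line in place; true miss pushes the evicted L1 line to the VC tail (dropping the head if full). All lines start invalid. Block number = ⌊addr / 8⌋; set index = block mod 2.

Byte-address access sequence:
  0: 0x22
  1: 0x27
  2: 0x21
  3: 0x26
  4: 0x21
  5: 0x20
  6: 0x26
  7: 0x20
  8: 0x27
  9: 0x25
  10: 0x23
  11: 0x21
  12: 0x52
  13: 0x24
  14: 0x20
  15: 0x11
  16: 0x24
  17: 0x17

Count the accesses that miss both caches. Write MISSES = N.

  [0] addr=0x22 blk=4 s=0: MISS | VC []
  [1] addr=0x27 blk=4 s=0: L1-HIT | VC []
  [2] addr=0x21 blk=4 s=0: L1-HIT | VC []
  [3] addr=0x26 blk=4 s=0: L1-HIT | VC []
  [4] addr=0x21 blk=4 s=0: L1-HIT | VC []
  [5] addr=0x20 blk=4 s=0: L1-HIT | VC []
  [6] addr=0x26 blk=4 s=0: L1-HIT | VC []
  [7] addr=0x20 blk=4 s=0: L1-HIT | VC []
  [8] addr=0x27 blk=4 s=0: L1-HIT | VC []
  [9] addr=0x25 blk=4 s=0: L1-HIT | VC []
  [10] addr=0x23 blk=4 s=0: L1-HIT | VC []
  [11] addr=0x21 blk=4 s=0: L1-HIT | VC []
  [12] addr=0x52 blk=10 s=0: MISS | VC [4]
  [13] addr=0x24 blk=4 s=0: VC-HIT | VC [10]
  [14] addr=0x20 blk=4 s=0: L1-HIT | VC [10]
  [15] addr=0x11 blk=2 s=0: MISS | VC [10, 4]
  [16] addr=0x24 blk=4 s=0: VC-HIT | VC [10, 2]
  [17] addr=0x17 blk=2 s=0: VC-HIT | VC [10, 4]

MISSES = 3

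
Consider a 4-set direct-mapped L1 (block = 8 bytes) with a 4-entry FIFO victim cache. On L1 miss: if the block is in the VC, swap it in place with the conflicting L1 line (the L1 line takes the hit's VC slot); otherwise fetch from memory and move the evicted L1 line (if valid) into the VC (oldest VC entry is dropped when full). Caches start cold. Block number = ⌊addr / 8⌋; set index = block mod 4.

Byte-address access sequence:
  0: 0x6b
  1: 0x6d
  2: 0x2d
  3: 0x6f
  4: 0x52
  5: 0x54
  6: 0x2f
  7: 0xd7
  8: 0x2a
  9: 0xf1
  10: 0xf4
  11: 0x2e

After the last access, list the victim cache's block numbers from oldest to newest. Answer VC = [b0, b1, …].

#0 0x6b→b13/s1 MISS; vc=[]
#1 0x6d→b13/s1 L1-HIT; vc=[]
#2 0x2d→b5/s1 MISS; vc=[13]
#3 0x6f→b13/s1 VC-HIT; vc=[5]
#4 0x52→b10/s2 MISS; vc=[5]
#5 0x54→b10/s2 L1-HIT; vc=[5]
#6 0x2f→b5/s1 VC-HIT; vc=[13]
#7 0xd7→b26/s2 MISS; vc=[13,10]
#8 0x2a→b5/s1 L1-HIT; vc=[13,10]
#9 0xf1→b30/s2 MISS; vc=[13,10,26]
#10 0xf4→b30/s2 L1-HIT; vc=[13,10,26]
#11 0x2e→b5/s1 L1-HIT; vc=[13,10,26]

VC = [13, 10, 26]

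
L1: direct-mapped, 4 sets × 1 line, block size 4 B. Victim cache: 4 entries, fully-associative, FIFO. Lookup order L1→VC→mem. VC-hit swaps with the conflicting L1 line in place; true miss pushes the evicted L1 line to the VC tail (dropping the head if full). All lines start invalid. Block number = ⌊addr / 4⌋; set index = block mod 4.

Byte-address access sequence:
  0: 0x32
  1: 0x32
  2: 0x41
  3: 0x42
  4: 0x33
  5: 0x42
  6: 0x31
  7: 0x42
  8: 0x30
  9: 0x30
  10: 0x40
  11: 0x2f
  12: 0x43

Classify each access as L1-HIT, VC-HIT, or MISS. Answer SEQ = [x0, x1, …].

  [0] addr=0x32 blk=12 s=0: MISS | VC []
  [1] addr=0x32 blk=12 s=0: L1-HIT | VC []
  [2] addr=0x41 blk=16 s=0: MISS | VC [12]
  [3] addr=0x42 blk=16 s=0: L1-HIT | VC [12]
  [4] addr=0x33 blk=12 s=0: VC-HIT | VC [16]
  [5] addr=0x42 blk=16 s=0: VC-HIT | VC [12]
  [6] addr=0x31 blk=12 s=0: VC-HIT | VC [16]
  [7] addr=0x42 blk=16 s=0: VC-HIT | VC [12]
  [8] addr=0x30 blk=12 s=0: VC-HIT | VC [16]
  [9] addr=0x30 blk=12 s=0: L1-HIT | VC [16]
  [10] addr=0x40 blk=16 s=0: VC-HIT | VC [12]
  [11] addr=0x2f blk=11 s=3: MISS | VC [12]
  [12] addr=0x43 blk=16 s=0: L1-HIT | VC [12]

SEQ = [MISS, L1-HIT, MISS, L1-HIT, VC-HIT, VC-HIT, VC-HIT, VC-HIT, VC-HIT, L1-HIT, VC-HIT, MISS, L1-HIT]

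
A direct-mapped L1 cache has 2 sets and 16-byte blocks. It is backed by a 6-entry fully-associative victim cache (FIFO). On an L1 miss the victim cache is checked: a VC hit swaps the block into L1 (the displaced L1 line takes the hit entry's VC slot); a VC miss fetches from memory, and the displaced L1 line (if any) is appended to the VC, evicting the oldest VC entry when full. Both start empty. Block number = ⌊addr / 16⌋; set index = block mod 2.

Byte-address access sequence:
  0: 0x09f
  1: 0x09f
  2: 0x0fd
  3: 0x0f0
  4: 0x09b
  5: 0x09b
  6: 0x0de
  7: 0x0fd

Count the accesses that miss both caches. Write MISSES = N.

#0 0x9f→b9/s1 MISS; vc=[]
#1 0x9f→b9/s1 L1-HIT; vc=[]
#2 0xfd→b15/s1 MISS; vc=[9]
#3 0xf0→b15/s1 L1-HIT; vc=[9]
#4 0x9b→b9/s1 VC-HIT; vc=[15]
#5 0x9b→b9/s1 L1-HIT; vc=[15]
#6 0xde→b13/s1 MISS; vc=[15,9]
#7 0xfd→b15/s1 VC-HIT; vc=[13,9]

MISSES = 3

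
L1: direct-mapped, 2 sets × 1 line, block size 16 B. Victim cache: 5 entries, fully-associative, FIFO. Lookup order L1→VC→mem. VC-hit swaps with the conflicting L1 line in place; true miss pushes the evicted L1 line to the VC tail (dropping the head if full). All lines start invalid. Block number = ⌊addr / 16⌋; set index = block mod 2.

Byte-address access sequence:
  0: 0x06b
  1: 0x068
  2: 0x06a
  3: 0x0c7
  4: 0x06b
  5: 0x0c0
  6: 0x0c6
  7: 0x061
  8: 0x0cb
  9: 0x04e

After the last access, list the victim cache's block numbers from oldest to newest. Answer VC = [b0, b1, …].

0: 0x6b (blk 6, set 0) → MISS  vc=[]
1: 0x68 (blk 6, set 0) → L1-HIT  vc=[]
2: 0x6a (blk 6, set 0) → L1-HIT  vc=[]
3: 0xc7 (blk 12, set 0) → MISS  vc=[6]
4: 0x6b (blk 6, set 0) → VC-HIT  vc=[12]
5: 0xc0 (blk 12, set 0) → VC-HIT  vc=[6]
6: 0xc6 (blk 12, set 0) → L1-HIT  vc=[6]
7: 0x61 (blk 6, set 0) → VC-HIT  vc=[12]
8: 0xcb (blk 12, set 0) → VC-HIT  vc=[6]
9: 0x4e (blk 4, set 0) → MISS  vc=[6, 12]

VC = [6, 12]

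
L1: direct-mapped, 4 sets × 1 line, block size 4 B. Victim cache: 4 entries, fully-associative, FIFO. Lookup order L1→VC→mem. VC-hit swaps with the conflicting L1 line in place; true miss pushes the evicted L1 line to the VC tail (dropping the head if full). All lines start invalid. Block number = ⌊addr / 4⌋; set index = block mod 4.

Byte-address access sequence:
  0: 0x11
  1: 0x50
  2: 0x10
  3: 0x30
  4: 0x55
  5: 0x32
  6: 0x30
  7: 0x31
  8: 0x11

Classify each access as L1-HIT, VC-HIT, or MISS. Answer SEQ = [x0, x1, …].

#0 0x11→b4/s0 MISS; vc=[]
#1 0x50→b20/s0 MISS; vc=[4]
#2 0x10→b4/s0 VC-HIT; vc=[20]
#3 0x30→b12/s0 MISS; vc=[20,4]
#4 0x55→b21/s1 MISS; vc=[20,4]
#5 0x32→b12/s0 L1-HIT; vc=[20,4]
#6 0x30→b12/s0 L1-HIT; vc=[20,4]
#7 0x31→b12/s0 L1-HIT; vc=[20,4]
#8 0x11→b4/s0 VC-HIT; vc=[20,12]

SEQ = [MISS, MISS, VC-HIT, MISS, MISS, L1-HIT, L1-HIT, L1-HIT, VC-HIT]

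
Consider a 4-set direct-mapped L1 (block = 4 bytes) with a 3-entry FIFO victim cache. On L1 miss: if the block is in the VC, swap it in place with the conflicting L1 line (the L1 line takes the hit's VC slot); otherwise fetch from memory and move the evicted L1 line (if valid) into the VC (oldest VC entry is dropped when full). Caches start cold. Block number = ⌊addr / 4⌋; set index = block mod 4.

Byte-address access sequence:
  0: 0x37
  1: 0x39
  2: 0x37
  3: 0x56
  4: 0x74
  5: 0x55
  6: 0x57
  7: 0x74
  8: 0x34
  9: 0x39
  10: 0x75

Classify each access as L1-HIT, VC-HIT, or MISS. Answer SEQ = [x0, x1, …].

SEQ = [MISS, MISS, L1-HIT, MISS, MISS, VC-HIT, L1-HIT, VC-HIT, VC-HIT, L1-HIT, VC-HIT]

0: 0x37 (blk 13, set 1) → MISS  vc=[]
1: 0x39 (blk 14, set 2) → MISS  vc=[]
2: 0x37 (blk 13, set 1) → L1-HIT  vc=[]
3: 0x56 (blk 21, set 1) → MISS  vc=[13]
4: 0x74 (blk 29, set 1) → MISS  vc=[13, 21]
5: 0x55 (blk 21, set 1) → VC-HIT  vc=[13, 29]
6: 0x57 (blk 21, set 1) → L1-HIT  vc=[13, 29]
7: 0x74 (blk 29, set 1) → VC-HIT  vc=[13, 21]
8: 0x34 (blk 13, set 1) → VC-HIT  vc=[29, 21]
9: 0x39 (blk 14, set 2) → L1-HIT  vc=[29, 21]
10: 0x75 (blk 29, set 1) → VC-HIT  vc=[13, 21]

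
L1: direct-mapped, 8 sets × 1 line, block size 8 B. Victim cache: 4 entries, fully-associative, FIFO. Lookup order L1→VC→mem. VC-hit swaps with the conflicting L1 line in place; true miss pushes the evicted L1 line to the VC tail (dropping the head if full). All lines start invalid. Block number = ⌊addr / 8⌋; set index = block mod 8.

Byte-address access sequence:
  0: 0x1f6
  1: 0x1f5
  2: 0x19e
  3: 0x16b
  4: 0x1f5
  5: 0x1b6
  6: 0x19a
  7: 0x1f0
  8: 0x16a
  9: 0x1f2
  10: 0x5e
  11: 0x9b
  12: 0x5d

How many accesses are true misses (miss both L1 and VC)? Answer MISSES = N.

MISSES = 6

0: 0x1f6 (blk 62, set 6) → MISS  vc=[]
1: 0x1f5 (blk 62, set 6) → L1-HIT  vc=[]
2: 0x19e (blk 51, set 3) → MISS  vc=[]
3: 0x16b (blk 45, set 5) → MISS  vc=[]
4: 0x1f5 (blk 62, set 6) → L1-HIT  vc=[]
5: 0x1b6 (blk 54, set 6) → MISS  vc=[62]
6: 0x19a (blk 51, set 3) → L1-HIT  vc=[62]
7: 0x1f0 (blk 62, set 6) → VC-HIT  vc=[54]
8: 0x16a (blk 45, set 5) → L1-HIT  vc=[54]
9: 0x1f2 (blk 62, set 6) → L1-HIT  vc=[54]
10: 0x5e (blk 11, set 3) → MISS  vc=[54, 51]
11: 0x9b (blk 19, set 3) → MISS  vc=[54, 51, 11]
12: 0x5d (blk 11, set 3) → VC-HIT  vc=[54, 51, 19]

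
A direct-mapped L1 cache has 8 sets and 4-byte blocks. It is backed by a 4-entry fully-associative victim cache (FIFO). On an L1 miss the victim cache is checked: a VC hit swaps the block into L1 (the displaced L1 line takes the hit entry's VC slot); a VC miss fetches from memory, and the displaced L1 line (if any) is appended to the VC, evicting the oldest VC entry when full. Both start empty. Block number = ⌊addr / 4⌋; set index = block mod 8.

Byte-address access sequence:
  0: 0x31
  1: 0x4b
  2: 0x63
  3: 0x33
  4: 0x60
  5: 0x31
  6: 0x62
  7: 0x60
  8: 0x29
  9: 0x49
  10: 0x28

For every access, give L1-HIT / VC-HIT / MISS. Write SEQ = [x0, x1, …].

SEQ = [MISS, MISS, MISS, L1-HIT, L1-HIT, L1-HIT, L1-HIT, L1-HIT, MISS, VC-HIT, VC-HIT]

0: 0x31 (blk 12, set 4) → MISS  vc=[]
1: 0x4b (blk 18, set 2) → MISS  vc=[]
2: 0x63 (blk 24, set 0) → MISS  vc=[]
3: 0x33 (blk 12, set 4) → L1-HIT  vc=[]
4: 0x60 (blk 24, set 0) → L1-HIT  vc=[]
5: 0x31 (blk 12, set 4) → L1-HIT  vc=[]
6: 0x62 (blk 24, set 0) → L1-HIT  vc=[]
7: 0x60 (blk 24, set 0) → L1-HIT  vc=[]
8: 0x29 (blk 10, set 2) → MISS  vc=[18]
9: 0x49 (blk 18, set 2) → VC-HIT  vc=[10]
10: 0x28 (blk 10, set 2) → VC-HIT  vc=[18]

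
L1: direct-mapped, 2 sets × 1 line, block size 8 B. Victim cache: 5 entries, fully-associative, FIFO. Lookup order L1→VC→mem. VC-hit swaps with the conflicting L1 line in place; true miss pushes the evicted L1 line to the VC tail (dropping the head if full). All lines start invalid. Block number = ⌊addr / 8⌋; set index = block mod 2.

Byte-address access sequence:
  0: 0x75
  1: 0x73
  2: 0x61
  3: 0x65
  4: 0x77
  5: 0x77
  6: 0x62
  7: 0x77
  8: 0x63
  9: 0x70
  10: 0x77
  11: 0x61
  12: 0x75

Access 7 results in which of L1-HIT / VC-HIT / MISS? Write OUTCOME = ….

  [0] addr=0x75 blk=14 s=0: MISS | VC []
  [1] addr=0x73 blk=14 s=0: L1-HIT | VC []
  [2] addr=0x61 blk=12 s=0: MISS | VC [14]
  [3] addr=0x65 blk=12 s=0: L1-HIT | VC [14]
  [4] addr=0x77 blk=14 s=0: VC-HIT | VC [12]
  [5] addr=0x77 blk=14 s=0: L1-HIT | VC [12]
  [6] addr=0x62 blk=12 s=0: VC-HIT | VC [14]
  [7] addr=0x77 blk=14 s=0: VC-HIT | VC [12]
  [8] addr=0x63 blk=12 s=0: VC-HIT | VC [14]
  [9] addr=0x70 blk=14 s=0: VC-HIT | VC [12]
  [10] addr=0x77 blk=14 s=0: L1-HIT | VC [12]
  [11] addr=0x61 blk=12 s=0: VC-HIT | VC [14]
  [12] addr=0x75 blk=14 s=0: VC-HIT | VC [12]

OUTCOME = VC-HIT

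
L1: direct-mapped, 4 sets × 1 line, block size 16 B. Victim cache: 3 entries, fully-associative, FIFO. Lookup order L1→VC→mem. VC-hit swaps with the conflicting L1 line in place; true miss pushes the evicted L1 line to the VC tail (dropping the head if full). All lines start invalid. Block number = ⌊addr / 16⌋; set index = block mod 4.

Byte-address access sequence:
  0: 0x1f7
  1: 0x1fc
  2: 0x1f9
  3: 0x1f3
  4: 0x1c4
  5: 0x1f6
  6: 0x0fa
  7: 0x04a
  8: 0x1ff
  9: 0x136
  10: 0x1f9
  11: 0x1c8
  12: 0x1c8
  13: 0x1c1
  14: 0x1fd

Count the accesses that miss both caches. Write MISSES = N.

MISSES = 5

0: 0x1f7 (blk 31, set 3) → MISS  vc=[]
1: 0x1fc (blk 31, set 3) → L1-HIT  vc=[]
2: 0x1f9 (blk 31, set 3) → L1-HIT  vc=[]
3: 0x1f3 (blk 31, set 3) → L1-HIT  vc=[]
4: 0x1c4 (blk 28, set 0) → MISS  vc=[]
5: 0x1f6 (blk 31, set 3) → L1-HIT  vc=[]
6: 0xfa (blk 15, set 3) → MISS  vc=[31]
7: 0x4a (blk 4, set 0) → MISS  vc=[31, 28]
8: 0x1ff (blk 31, set 3) → VC-HIT  vc=[15, 28]
9: 0x136 (blk 19, set 3) → MISS  vc=[15, 28, 31]
10: 0x1f9 (blk 31, set 3) → VC-HIT  vc=[15, 28, 19]
11: 0x1c8 (blk 28, set 0) → VC-HIT  vc=[15, 4, 19]
12: 0x1c8 (blk 28, set 0) → L1-HIT  vc=[15, 4, 19]
13: 0x1c1 (blk 28, set 0) → L1-HIT  vc=[15, 4, 19]
14: 0x1fd (blk 31, set 3) → L1-HIT  vc=[15, 4, 19]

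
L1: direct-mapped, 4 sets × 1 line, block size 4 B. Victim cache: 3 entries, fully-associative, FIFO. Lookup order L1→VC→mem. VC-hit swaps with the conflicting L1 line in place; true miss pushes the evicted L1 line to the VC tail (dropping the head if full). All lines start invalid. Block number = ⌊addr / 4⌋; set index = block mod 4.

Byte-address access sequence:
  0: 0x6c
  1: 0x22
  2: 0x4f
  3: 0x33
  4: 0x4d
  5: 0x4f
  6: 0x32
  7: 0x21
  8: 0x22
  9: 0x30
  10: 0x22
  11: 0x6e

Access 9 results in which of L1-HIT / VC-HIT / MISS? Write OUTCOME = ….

OUTCOME = VC-HIT

0: 0x6c (blk 27, set 3) → MISS  vc=[]
1: 0x22 (blk 8, set 0) → MISS  vc=[]
2: 0x4f (blk 19, set 3) → MISS  vc=[27]
3: 0x33 (blk 12, set 0) → MISS  vc=[27, 8]
4: 0x4d (blk 19, set 3) → L1-HIT  vc=[27, 8]
5: 0x4f (blk 19, set 3) → L1-HIT  vc=[27, 8]
6: 0x32 (blk 12, set 0) → L1-HIT  vc=[27, 8]
7: 0x21 (blk 8, set 0) → VC-HIT  vc=[27, 12]
8: 0x22 (blk 8, set 0) → L1-HIT  vc=[27, 12]
9: 0x30 (blk 12, set 0) → VC-HIT  vc=[27, 8]
10: 0x22 (blk 8, set 0) → VC-HIT  vc=[27, 12]
11: 0x6e (blk 27, set 3) → VC-HIT  vc=[19, 12]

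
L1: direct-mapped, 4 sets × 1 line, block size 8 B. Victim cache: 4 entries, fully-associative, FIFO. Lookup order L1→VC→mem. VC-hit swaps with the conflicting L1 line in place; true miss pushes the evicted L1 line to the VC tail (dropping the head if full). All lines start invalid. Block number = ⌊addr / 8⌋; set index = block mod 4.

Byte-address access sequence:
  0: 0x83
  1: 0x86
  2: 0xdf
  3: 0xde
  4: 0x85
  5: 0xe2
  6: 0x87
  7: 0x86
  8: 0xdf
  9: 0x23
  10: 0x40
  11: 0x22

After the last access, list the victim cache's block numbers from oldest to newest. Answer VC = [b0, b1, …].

  [0] addr=0x83 blk=16 s=0: MISS | VC []
  [1] addr=0x86 blk=16 s=0: L1-HIT | VC []
  [2] addr=0xdf blk=27 s=3: MISS | VC []
  [3] addr=0xde blk=27 s=3: L1-HIT | VC []
  [4] addr=0x85 blk=16 s=0: L1-HIT | VC []
  [5] addr=0xe2 blk=28 s=0: MISS | VC [16]
  [6] addr=0x87 blk=16 s=0: VC-HIT | VC [28]
  [7] addr=0x86 blk=16 s=0: L1-HIT | VC [28]
  [8] addr=0xdf blk=27 s=3: L1-HIT | VC [28]
  [9] addr=0x23 blk=4 s=0: MISS | VC [28, 16]
  [10] addr=0x40 blk=8 s=0: MISS | VC [28, 16, 4]
  [11] addr=0x22 blk=4 s=0: VC-HIT | VC [28, 16, 8]

VC = [28, 16, 8]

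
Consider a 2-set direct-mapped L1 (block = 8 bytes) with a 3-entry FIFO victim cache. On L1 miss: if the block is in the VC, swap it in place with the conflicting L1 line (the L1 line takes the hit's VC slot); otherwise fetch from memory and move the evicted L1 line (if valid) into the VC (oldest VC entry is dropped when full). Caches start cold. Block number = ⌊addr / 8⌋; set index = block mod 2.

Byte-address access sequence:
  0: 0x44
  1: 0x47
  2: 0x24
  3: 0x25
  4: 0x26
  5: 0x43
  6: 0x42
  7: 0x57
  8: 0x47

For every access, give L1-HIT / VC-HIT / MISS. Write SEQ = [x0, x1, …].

SEQ = [MISS, L1-HIT, MISS, L1-HIT, L1-HIT, VC-HIT, L1-HIT, MISS, VC-HIT]

0: 0x44 (blk 8, set 0) → MISS  vc=[]
1: 0x47 (blk 8, set 0) → L1-HIT  vc=[]
2: 0x24 (blk 4, set 0) → MISS  vc=[8]
3: 0x25 (blk 4, set 0) → L1-HIT  vc=[8]
4: 0x26 (blk 4, set 0) → L1-HIT  vc=[8]
5: 0x43 (blk 8, set 0) → VC-HIT  vc=[4]
6: 0x42 (blk 8, set 0) → L1-HIT  vc=[4]
7: 0x57 (blk 10, set 0) → MISS  vc=[4, 8]
8: 0x47 (blk 8, set 0) → VC-HIT  vc=[4, 10]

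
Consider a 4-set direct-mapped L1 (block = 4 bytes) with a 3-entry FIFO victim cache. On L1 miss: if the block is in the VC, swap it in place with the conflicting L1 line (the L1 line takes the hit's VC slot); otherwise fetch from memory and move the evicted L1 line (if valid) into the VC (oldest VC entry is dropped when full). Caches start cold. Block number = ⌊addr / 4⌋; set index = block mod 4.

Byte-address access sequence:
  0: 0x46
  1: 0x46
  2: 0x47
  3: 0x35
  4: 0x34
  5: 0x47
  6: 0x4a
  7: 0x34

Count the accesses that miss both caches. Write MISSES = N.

0: 0x46 (blk 17, set 1) → MISS  vc=[]
1: 0x46 (blk 17, set 1) → L1-HIT  vc=[]
2: 0x47 (blk 17, set 1) → L1-HIT  vc=[]
3: 0x35 (blk 13, set 1) → MISS  vc=[17]
4: 0x34 (blk 13, set 1) → L1-HIT  vc=[17]
5: 0x47 (blk 17, set 1) → VC-HIT  vc=[13]
6: 0x4a (blk 18, set 2) → MISS  vc=[13]
7: 0x34 (blk 13, set 1) → VC-HIT  vc=[17]

MISSES = 3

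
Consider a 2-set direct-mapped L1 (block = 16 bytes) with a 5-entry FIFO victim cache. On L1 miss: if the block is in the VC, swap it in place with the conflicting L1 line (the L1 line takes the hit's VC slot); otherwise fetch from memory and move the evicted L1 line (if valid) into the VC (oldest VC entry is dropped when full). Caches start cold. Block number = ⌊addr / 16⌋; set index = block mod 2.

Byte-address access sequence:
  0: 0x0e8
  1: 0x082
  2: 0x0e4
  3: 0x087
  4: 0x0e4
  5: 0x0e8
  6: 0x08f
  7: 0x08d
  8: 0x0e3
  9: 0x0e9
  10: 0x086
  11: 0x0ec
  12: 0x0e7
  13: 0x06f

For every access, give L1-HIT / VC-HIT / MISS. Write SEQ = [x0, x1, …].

0: 0xe8 (blk 14, set 0) → MISS  vc=[]
1: 0x82 (blk 8, set 0) → MISS  vc=[14]
2: 0xe4 (blk 14, set 0) → VC-HIT  vc=[8]
3: 0x87 (blk 8, set 0) → VC-HIT  vc=[14]
4: 0xe4 (blk 14, set 0) → VC-HIT  vc=[8]
5: 0xe8 (blk 14, set 0) → L1-HIT  vc=[8]
6: 0x8f (blk 8, set 0) → VC-HIT  vc=[14]
7: 0x8d (blk 8, set 0) → L1-HIT  vc=[14]
8: 0xe3 (blk 14, set 0) → VC-HIT  vc=[8]
9: 0xe9 (blk 14, set 0) → L1-HIT  vc=[8]
10: 0x86 (blk 8, set 0) → VC-HIT  vc=[14]
11: 0xec (blk 14, set 0) → VC-HIT  vc=[8]
12: 0xe7 (blk 14, set 0) → L1-HIT  vc=[8]
13: 0x6f (blk 6, set 0) → MISS  vc=[8, 14]

SEQ = [MISS, MISS, VC-HIT, VC-HIT, VC-HIT, L1-HIT, VC-HIT, L1-HIT, VC-HIT, L1-HIT, VC-HIT, VC-HIT, L1-HIT, MISS]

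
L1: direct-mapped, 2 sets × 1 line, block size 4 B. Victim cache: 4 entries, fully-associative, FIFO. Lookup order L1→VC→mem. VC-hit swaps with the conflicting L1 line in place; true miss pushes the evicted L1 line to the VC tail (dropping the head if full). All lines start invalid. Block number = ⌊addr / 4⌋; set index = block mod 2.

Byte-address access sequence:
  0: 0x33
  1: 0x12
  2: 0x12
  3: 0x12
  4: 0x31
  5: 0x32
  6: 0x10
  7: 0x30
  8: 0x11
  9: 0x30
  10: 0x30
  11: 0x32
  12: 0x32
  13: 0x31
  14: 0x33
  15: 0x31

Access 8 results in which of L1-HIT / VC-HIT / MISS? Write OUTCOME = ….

#0 0x33→b12/s0 MISS; vc=[]
#1 0x12→b4/s0 MISS; vc=[12]
#2 0x12→b4/s0 L1-HIT; vc=[12]
#3 0x12→b4/s0 L1-HIT; vc=[12]
#4 0x31→b12/s0 VC-HIT; vc=[4]
#5 0x32→b12/s0 L1-HIT; vc=[4]
#6 0x10→b4/s0 VC-HIT; vc=[12]
#7 0x30→b12/s0 VC-HIT; vc=[4]
#8 0x11→b4/s0 VC-HIT; vc=[12]
#9 0x30→b12/s0 VC-HIT; vc=[4]
#10 0x30→b12/s0 L1-HIT; vc=[4]
#11 0x32→b12/s0 L1-HIT; vc=[4]
#12 0x32→b12/s0 L1-HIT; vc=[4]
#13 0x31→b12/s0 L1-HIT; vc=[4]
#14 0x33→b12/s0 L1-HIT; vc=[4]
#15 0x31→b12/s0 L1-HIT; vc=[4]

OUTCOME = VC-HIT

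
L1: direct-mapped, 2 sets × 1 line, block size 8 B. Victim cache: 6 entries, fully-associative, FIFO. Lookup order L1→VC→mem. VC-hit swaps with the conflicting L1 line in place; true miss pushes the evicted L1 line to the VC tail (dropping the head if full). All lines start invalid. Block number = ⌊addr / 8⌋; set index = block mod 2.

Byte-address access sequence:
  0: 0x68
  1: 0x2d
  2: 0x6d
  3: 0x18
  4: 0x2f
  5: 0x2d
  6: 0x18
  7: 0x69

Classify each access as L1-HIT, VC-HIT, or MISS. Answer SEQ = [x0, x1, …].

#0 0x68→b13/s1 MISS; vc=[]
#1 0x2d→b5/s1 MISS; vc=[13]
#2 0x6d→b13/s1 VC-HIT; vc=[5]
#3 0x18→b3/s1 MISS; vc=[5,13]
#4 0x2f→b5/s1 VC-HIT; vc=[3,13]
#5 0x2d→b5/s1 L1-HIT; vc=[3,13]
#6 0x18→b3/s1 VC-HIT; vc=[5,13]
#7 0x69→b13/s1 VC-HIT; vc=[5,3]

SEQ = [MISS, MISS, VC-HIT, MISS, VC-HIT, L1-HIT, VC-HIT, VC-HIT]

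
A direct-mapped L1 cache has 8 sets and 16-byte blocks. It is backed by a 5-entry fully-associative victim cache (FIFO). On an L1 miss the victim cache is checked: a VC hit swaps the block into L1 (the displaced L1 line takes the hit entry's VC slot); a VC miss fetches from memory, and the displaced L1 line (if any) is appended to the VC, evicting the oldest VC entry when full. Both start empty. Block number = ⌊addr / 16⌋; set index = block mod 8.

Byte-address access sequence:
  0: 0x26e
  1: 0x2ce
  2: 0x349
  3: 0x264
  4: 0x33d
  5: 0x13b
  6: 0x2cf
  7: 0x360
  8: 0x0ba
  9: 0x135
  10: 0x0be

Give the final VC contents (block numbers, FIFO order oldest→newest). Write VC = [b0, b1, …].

#0 0x26e→b38/s6 MISS; vc=[]
#1 0x2ce→b44/s4 MISS; vc=[]
#2 0x349→b52/s4 MISS; vc=[44]
#3 0x264→b38/s6 L1-HIT; vc=[44]
#4 0x33d→b51/s3 MISS; vc=[44]
#5 0x13b→b19/s3 MISS; vc=[44,51]
#6 0x2cf→b44/s4 VC-HIT; vc=[52,51]
#7 0x360→b54/s6 MISS; vc=[52,51,38]
#8 0xba→b11/s3 MISS; vc=[52,51,38,19]
#9 0x135→b19/s3 VC-HIT; vc=[52,51,38,11]
#10 0xbe→b11/s3 VC-HIT; vc=[52,51,38,19]

VC = [52, 51, 38, 19]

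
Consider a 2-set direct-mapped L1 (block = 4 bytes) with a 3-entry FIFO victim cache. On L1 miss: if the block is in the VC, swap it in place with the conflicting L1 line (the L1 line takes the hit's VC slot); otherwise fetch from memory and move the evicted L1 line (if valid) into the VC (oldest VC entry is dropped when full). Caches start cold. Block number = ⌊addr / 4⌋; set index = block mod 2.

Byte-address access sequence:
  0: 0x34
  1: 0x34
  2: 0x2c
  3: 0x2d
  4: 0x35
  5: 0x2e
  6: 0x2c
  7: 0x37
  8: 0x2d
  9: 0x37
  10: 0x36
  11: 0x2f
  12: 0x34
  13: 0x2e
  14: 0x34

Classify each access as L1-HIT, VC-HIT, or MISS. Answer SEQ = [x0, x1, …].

SEQ = [MISS, L1-HIT, MISS, L1-HIT, VC-HIT, VC-HIT, L1-HIT, VC-HIT, VC-HIT, VC-HIT, L1-HIT, VC-HIT, VC-HIT, VC-HIT, VC-HIT]

#0 0x34→b13/s1 MISS; vc=[]
#1 0x34→b13/s1 L1-HIT; vc=[]
#2 0x2c→b11/s1 MISS; vc=[13]
#3 0x2d→b11/s1 L1-HIT; vc=[13]
#4 0x35→b13/s1 VC-HIT; vc=[11]
#5 0x2e→b11/s1 VC-HIT; vc=[13]
#6 0x2c→b11/s1 L1-HIT; vc=[13]
#7 0x37→b13/s1 VC-HIT; vc=[11]
#8 0x2d→b11/s1 VC-HIT; vc=[13]
#9 0x37→b13/s1 VC-HIT; vc=[11]
#10 0x36→b13/s1 L1-HIT; vc=[11]
#11 0x2f→b11/s1 VC-HIT; vc=[13]
#12 0x34→b13/s1 VC-HIT; vc=[11]
#13 0x2e→b11/s1 VC-HIT; vc=[13]
#14 0x34→b13/s1 VC-HIT; vc=[11]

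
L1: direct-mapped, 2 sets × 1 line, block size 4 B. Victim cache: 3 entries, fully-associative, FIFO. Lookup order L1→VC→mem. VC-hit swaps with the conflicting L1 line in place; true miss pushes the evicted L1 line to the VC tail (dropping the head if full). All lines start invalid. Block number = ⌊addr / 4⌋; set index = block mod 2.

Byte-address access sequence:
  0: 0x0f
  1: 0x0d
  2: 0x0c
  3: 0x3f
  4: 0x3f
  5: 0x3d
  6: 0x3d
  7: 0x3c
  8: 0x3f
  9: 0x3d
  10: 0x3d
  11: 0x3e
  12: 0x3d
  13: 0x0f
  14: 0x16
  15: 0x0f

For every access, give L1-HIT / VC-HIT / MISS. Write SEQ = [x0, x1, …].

SEQ = [MISS, L1-HIT, L1-HIT, MISS, L1-HIT, L1-HIT, L1-HIT, L1-HIT, L1-HIT, L1-HIT, L1-HIT, L1-HIT, L1-HIT, VC-HIT, MISS, VC-HIT]

#0 0xf→b3/s1 MISS; vc=[]
#1 0xd→b3/s1 L1-HIT; vc=[]
#2 0xc→b3/s1 L1-HIT; vc=[]
#3 0x3f→b15/s1 MISS; vc=[3]
#4 0x3f→b15/s1 L1-HIT; vc=[3]
#5 0x3d→b15/s1 L1-HIT; vc=[3]
#6 0x3d→b15/s1 L1-HIT; vc=[3]
#7 0x3c→b15/s1 L1-HIT; vc=[3]
#8 0x3f→b15/s1 L1-HIT; vc=[3]
#9 0x3d→b15/s1 L1-HIT; vc=[3]
#10 0x3d→b15/s1 L1-HIT; vc=[3]
#11 0x3e→b15/s1 L1-HIT; vc=[3]
#12 0x3d→b15/s1 L1-HIT; vc=[3]
#13 0xf→b3/s1 VC-HIT; vc=[15]
#14 0x16→b5/s1 MISS; vc=[15,3]
#15 0xf→b3/s1 VC-HIT; vc=[15,5]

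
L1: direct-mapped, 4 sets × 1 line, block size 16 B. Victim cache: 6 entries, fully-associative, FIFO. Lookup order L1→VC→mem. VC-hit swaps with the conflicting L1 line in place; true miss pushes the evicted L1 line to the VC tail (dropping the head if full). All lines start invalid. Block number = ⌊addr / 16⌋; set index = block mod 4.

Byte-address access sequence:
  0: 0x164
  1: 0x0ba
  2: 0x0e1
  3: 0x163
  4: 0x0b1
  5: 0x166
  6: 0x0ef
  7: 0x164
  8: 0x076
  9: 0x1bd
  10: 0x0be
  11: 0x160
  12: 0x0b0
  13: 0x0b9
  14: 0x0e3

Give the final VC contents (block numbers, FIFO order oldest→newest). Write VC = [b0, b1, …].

#0 0x164→b22/s2 MISS; vc=[]
#1 0xba→b11/s3 MISS; vc=[]
#2 0xe1→b14/s2 MISS; vc=[22]
#3 0x163→b22/s2 VC-HIT; vc=[14]
#4 0xb1→b11/s3 L1-HIT; vc=[14]
#5 0x166→b22/s2 L1-HIT; vc=[14]
#6 0xef→b14/s2 VC-HIT; vc=[22]
#7 0x164→b22/s2 VC-HIT; vc=[14]
#8 0x76→b7/s3 MISS; vc=[14,11]
#9 0x1bd→b27/s3 MISS; vc=[14,11,7]
#10 0xbe→b11/s3 VC-HIT; vc=[14,27,7]
#11 0x160→b22/s2 L1-HIT; vc=[14,27,7]
#12 0xb0→b11/s3 L1-HIT; vc=[14,27,7]
#13 0xb9→b11/s3 L1-HIT; vc=[14,27,7]
#14 0xe3→b14/s2 VC-HIT; vc=[22,27,7]

VC = [22, 27, 7]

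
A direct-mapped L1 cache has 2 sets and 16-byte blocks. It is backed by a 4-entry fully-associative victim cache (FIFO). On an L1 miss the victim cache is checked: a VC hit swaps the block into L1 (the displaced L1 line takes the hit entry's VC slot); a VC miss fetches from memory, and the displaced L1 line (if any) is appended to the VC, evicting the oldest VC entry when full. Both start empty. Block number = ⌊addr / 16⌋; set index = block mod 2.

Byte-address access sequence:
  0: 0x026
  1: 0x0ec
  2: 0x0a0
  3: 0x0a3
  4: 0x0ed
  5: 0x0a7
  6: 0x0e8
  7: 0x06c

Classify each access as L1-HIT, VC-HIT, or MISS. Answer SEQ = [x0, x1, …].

0: 0x26 (blk 2, set 0) → MISS  vc=[]
1: 0xec (blk 14, set 0) → MISS  vc=[2]
2: 0xa0 (blk 10, set 0) → MISS  vc=[2, 14]
3: 0xa3 (blk 10, set 0) → L1-HIT  vc=[2, 14]
4: 0xed (blk 14, set 0) → VC-HIT  vc=[2, 10]
5: 0xa7 (blk 10, set 0) → VC-HIT  vc=[2, 14]
6: 0xe8 (blk 14, set 0) → VC-HIT  vc=[2, 10]
7: 0x6c (blk 6, set 0) → MISS  vc=[2, 10, 14]

SEQ = [MISS, MISS, MISS, L1-HIT, VC-HIT, VC-HIT, VC-HIT, MISS]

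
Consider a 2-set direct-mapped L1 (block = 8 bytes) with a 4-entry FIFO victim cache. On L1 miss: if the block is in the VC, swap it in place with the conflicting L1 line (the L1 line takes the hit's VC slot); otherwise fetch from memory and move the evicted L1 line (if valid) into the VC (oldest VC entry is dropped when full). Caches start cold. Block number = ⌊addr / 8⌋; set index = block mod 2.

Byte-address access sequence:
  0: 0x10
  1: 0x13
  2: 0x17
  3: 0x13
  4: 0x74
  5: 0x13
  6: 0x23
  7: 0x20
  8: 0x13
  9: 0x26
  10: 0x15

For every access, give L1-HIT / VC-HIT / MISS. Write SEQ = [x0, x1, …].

0: 0x10 (blk 2, set 0) → MISS  vc=[]
1: 0x13 (blk 2, set 0) → L1-HIT  vc=[]
2: 0x17 (blk 2, set 0) → L1-HIT  vc=[]
3: 0x13 (blk 2, set 0) → L1-HIT  vc=[]
4: 0x74 (blk 14, set 0) → MISS  vc=[2]
5: 0x13 (blk 2, set 0) → VC-HIT  vc=[14]
6: 0x23 (blk 4, set 0) → MISS  vc=[14, 2]
7: 0x20 (blk 4, set 0) → L1-HIT  vc=[14, 2]
8: 0x13 (blk 2, set 0) → VC-HIT  vc=[14, 4]
9: 0x26 (blk 4, set 0) → VC-HIT  vc=[14, 2]
10: 0x15 (blk 2, set 0) → VC-HIT  vc=[14, 4]

SEQ = [MISS, L1-HIT, L1-HIT, L1-HIT, MISS, VC-HIT, MISS, L1-HIT, VC-HIT, VC-HIT, VC-HIT]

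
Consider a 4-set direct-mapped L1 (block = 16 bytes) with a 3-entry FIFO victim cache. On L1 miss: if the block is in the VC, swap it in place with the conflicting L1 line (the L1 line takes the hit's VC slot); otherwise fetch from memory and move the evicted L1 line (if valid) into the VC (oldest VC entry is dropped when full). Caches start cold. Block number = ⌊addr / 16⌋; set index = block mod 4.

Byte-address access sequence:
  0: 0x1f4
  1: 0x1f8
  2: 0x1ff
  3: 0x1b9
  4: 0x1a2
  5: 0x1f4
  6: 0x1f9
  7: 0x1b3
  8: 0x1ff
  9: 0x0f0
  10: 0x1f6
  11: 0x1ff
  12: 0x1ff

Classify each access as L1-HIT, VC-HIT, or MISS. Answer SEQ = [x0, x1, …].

SEQ = [MISS, L1-HIT, L1-HIT, MISS, MISS, VC-HIT, L1-HIT, VC-HIT, VC-HIT, MISS, VC-HIT, L1-HIT, L1-HIT]

  [0] addr=0x1f4 blk=31 s=3: MISS | VC []
  [1] addr=0x1f8 blk=31 s=3: L1-HIT | VC []
  [2] addr=0x1ff blk=31 s=3: L1-HIT | VC []
  [3] addr=0x1b9 blk=27 s=3: MISS | VC [31]
  [4] addr=0x1a2 blk=26 s=2: MISS | VC [31]
  [5] addr=0x1f4 blk=31 s=3: VC-HIT | VC [27]
  [6] addr=0x1f9 blk=31 s=3: L1-HIT | VC [27]
  [7] addr=0x1b3 blk=27 s=3: VC-HIT | VC [31]
  [8] addr=0x1ff blk=31 s=3: VC-HIT | VC [27]
  [9] addr=0xf0 blk=15 s=3: MISS | VC [27, 31]
  [10] addr=0x1f6 blk=31 s=3: VC-HIT | VC [27, 15]
  [11] addr=0x1ff blk=31 s=3: L1-HIT | VC [27, 15]
  [12] addr=0x1ff blk=31 s=3: L1-HIT | VC [27, 15]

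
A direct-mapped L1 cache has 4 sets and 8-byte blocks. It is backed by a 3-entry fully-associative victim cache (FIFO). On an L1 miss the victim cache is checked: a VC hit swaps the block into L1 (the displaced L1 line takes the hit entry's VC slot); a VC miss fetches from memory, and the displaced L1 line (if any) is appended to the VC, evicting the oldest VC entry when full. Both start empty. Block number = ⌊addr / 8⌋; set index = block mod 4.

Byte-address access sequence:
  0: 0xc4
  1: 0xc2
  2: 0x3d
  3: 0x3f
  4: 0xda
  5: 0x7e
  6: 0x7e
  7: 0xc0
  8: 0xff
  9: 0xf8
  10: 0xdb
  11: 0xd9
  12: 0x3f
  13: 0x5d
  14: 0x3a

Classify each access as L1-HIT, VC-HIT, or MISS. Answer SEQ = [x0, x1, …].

SEQ = [MISS, L1-HIT, MISS, L1-HIT, MISS, MISS, L1-HIT, L1-HIT, MISS, L1-HIT, VC-HIT, L1-HIT, VC-HIT, MISS, VC-HIT]

0: 0xc4 (blk 24, set 0) → MISS  vc=[]
1: 0xc2 (blk 24, set 0) → L1-HIT  vc=[]
2: 0x3d (blk 7, set 3) → MISS  vc=[]
3: 0x3f (blk 7, set 3) → L1-HIT  vc=[]
4: 0xda (blk 27, set 3) → MISS  vc=[7]
5: 0x7e (blk 15, set 3) → MISS  vc=[7, 27]
6: 0x7e (blk 15, set 3) → L1-HIT  vc=[7, 27]
7: 0xc0 (blk 24, set 0) → L1-HIT  vc=[7, 27]
8: 0xff (blk 31, set 3) → MISS  vc=[7, 27, 15]
9: 0xf8 (blk 31, set 3) → L1-HIT  vc=[7, 27, 15]
10: 0xdb (blk 27, set 3) → VC-HIT  vc=[7, 31, 15]
11: 0xd9 (blk 27, set 3) → L1-HIT  vc=[7, 31, 15]
12: 0x3f (blk 7, set 3) → VC-HIT  vc=[27, 31, 15]
13: 0x5d (blk 11, set 3) → MISS  vc=[31, 15, 7]
14: 0x3a (blk 7, set 3) → VC-HIT  vc=[31, 15, 11]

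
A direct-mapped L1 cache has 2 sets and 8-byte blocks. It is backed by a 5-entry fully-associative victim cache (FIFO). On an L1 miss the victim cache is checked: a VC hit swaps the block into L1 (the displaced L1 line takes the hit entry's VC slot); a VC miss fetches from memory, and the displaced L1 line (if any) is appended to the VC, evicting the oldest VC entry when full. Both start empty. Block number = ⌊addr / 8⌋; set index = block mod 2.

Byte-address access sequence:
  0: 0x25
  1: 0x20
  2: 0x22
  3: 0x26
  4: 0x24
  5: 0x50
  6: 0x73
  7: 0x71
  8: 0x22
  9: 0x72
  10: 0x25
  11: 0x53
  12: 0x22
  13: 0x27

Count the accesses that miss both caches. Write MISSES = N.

MISSES = 3

#0 0x25→b4/s0 MISS; vc=[]
#1 0x20→b4/s0 L1-HIT; vc=[]
#2 0x22→b4/s0 L1-HIT; vc=[]
#3 0x26→b4/s0 L1-HIT; vc=[]
#4 0x24→b4/s0 L1-HIT; vc=[]
#5 0x50→b10/s0 MISS; vc=[4]
#6 0x73→b14/s0 MISS; vc=[4,10]
#7 0x71→b14/s0 L1-HIT; vc=[4,10]
#8 0x22→b4/s0 VC-HIT; vc=[14,10]
#9 0x72→b14/s0 VC-HIT; vc=[4,10]
#10 0x25→b4/s0 VC-HIT; vc=[14,10]
#11 0x53→b10/s0 VC-HIT; vc=[14,4]
#12 0x22→b4/s0 VC-HIT; vc=[14,10]
#13 0x27→b4/s0 L1-HIT; vc=[14,10]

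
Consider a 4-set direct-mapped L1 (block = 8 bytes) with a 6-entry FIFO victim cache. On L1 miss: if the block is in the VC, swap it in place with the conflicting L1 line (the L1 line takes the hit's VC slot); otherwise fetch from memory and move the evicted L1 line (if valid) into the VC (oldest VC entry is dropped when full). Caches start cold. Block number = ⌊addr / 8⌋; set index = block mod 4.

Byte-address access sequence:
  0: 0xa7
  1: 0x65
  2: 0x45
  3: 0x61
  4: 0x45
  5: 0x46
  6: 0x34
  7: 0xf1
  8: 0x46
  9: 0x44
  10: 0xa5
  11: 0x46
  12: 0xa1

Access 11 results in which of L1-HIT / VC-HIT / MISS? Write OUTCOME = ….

OUTCOME = VC-HIT

#0 0xa7→b20/s0 MISS; vc=[]
#1 0x65→b12/s0 MISS; vc=[20]
#2 0x45→b8/s0 MISS; vc=[20,12]
#3 0x61→b12/s0 VC-HIT; vc=[20,8]
#4 0x45→b8/s0 VC-HIT; vc=[20,12]
#5 0x46→b8/s0 L1-HIT; vc=[20,12]
#6 0x34→b6/s2 MISS; vc=[20,12]
#7 0xf1→b30/s2 MISS; vc=[20,12,6]
#8 0x46→b8/s0 L1-HIT; vc=[20,12,6]
#9 0x44→b8/s0 L1-HIT; vc=[20,12,6]
#10 0xa5→b20/s0 VC-HIT; vc=[8,12,6]
#11 0x46→b8/s0 VC-HIT; vc=[20,12,6]
#12 0xa1→b20/s0 VC-HIT; vc=[8,12,6]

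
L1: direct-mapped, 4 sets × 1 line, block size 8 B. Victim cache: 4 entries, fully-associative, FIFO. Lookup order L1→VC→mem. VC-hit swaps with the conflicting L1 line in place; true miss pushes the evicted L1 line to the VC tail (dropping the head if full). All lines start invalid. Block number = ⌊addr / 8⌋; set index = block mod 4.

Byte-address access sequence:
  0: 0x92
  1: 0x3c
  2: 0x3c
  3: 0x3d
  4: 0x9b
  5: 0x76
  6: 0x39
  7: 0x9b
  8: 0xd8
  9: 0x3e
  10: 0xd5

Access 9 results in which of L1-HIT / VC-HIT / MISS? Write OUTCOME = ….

0: 0x92 (blk 18, set 2) → MISS  vc=[]
1: 0x3c (blk 7, set 3) → MISS  vc=[]
2: 0x3c (blk 7, set 3) → L1-HIT  vc=[]
3: 0x3d (blk 7, set 3) → L1-HIT  vc=[]
4: 0x9b (blk 19, set 3) → MISS  vc=[7]
5: 0x76 (blk 14, set 2) → MISS  vc=[7, 18]
6: 0x39 (blk 7, set 3) → VC-HIT  vc=[19, 18]
7: 0x9b (blk 19, set 3) → VC-HIT  vc=[7, 18]
8: 0xd8 (blk 27, set 3) → MISS  vc=[7, 18, 19]
9: 0x3e (blk 7, set 3) → VC-HIT  vc=[27, 18, 19]
10: 0xd5 (blk 26, set 2) → MISS  vc=[27, 18, 19, 14]

OUTCOME = VC-HIT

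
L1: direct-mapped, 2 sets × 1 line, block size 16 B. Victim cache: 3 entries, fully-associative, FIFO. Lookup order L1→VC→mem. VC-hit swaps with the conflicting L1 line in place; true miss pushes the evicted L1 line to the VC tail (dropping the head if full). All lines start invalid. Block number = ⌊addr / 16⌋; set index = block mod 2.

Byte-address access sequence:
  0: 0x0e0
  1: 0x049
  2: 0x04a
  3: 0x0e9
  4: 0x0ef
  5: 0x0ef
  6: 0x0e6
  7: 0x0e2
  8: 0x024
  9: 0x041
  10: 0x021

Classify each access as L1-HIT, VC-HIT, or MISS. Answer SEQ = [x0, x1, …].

  [0] addr=0xe0 blk=14 s=0: MISS | VC []
  [1] addr=0x49 blk=4 s=0: MISS | VC [14]
  [2] addr=0x4a blk=4 s=0: L1-HIT | VC [14]
  [3] addr=0xe9 blk=14 s=0: VC-HIT | VC [4]
  [4] addr=0xef blk=14 s=0: L1-HIT | VC [4]
  [5] addr=0xef blk=14 s=0: L1-HIT | VC [4]
  [6] addr=0xe6 blk=14 s=0: L1-HIT | VC [4]
  [7] addr=0xe2 blk=14 s=0: L1-HIT | VC [4]
  [8] addr=0x24 blk=2 s=0: MISS | VC [4, 14]
  [9] addr=0x41 blk=4 s=0: VC-HIT | VC [2, 14]
  [10] addr=0x21 blk=2 s=0: VC-HIT | VC [4, 14]

SEQ = [MISS, MISS, L1-HIT, VC-HIT, L1-HIT, L1-HIT, L1-HIT, L1-HIT, MISS, VC-HIT, VC-HIT]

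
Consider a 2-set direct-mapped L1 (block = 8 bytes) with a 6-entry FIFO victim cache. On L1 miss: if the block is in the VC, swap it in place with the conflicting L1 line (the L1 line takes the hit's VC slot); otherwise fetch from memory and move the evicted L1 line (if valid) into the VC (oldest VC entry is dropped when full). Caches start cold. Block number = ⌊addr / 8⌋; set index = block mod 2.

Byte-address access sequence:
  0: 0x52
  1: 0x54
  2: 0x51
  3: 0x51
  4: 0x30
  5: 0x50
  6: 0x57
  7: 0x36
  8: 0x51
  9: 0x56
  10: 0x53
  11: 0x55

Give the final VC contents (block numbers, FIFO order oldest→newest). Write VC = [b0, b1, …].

  [0] addr=0x52 blk=10 s=0: MISS | VC []
  [1] addr=0x54 blk=10 s=0: L1-HIT | VC []
  [2] addr=0x51 blk=10 s=0: L1-HIT | VC []
  [3] addr=0x51 blk=10 s=0: L1-HIT | VC []
  [4] addr=0x30 blk=6 s=0: MISS | VC [10]
  [5] addr=0x50 blk=10 s=0: VC-HIT | VC [6]
  [6] addr=0x57 blk=10 s=0: L1-HIT | VC [6]
  [7] addr=0x36 blk=6 s=0: VC-HIT | VC [10]
  [8] addr=0x51 blk=10 s=0: VC-HIT | VC [6]
  [9] addr=0x56 blk=10 s=0: L1-HIT | VC [6]
  [10] addr=0x53 blk=10 s=0: L1-HIT | VC [6]
  [11] addr=0x55 blk=10 s=0: L1-HIT | VC [6]

VC = [6]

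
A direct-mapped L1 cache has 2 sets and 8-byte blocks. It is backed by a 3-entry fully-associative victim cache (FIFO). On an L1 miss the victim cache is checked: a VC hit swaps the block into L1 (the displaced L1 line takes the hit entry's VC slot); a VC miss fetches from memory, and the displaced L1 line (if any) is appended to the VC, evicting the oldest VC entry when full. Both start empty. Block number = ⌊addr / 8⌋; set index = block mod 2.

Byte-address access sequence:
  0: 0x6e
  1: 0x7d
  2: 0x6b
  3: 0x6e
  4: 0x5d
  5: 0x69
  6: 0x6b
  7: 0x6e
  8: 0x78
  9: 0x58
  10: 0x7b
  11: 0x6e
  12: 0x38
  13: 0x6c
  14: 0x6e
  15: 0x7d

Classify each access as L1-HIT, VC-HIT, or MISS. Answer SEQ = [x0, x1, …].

  [0] addr=0x6e blk=13 s=1: MISS | VC []
  [1] addr=0x7d blk=15 s=1: MISS | VC [13]
  [2] addr=0x6b blk=13 s=1: VC-HIT | VC [15]
  [3] addr=0x6e blk=13 s=1: L1-HIT | VC [15]
  [4] addr=0x5d blk=11 s=1: MISS | VC [15, 13]
  [5] addr=0x69 blk=13 s=1: VC-HIT | VC [15, 11]
  [6] addr=0x6b blk=13 s=1: L1-HIT | VC [15, 11]
  [7] addr=0x6e blk=13 s=1: L1-HIT | VC [15, 11]
  [8] addr=0x78 blk=15 s=1: VC-HIT | VC [13, 11]
  [9] addr=0x58 blk=11 s=1: VC-HIT | VC [13, 15]
  [10] addr=0x7b blk=15 s=1: VC-HIT | VC [13, 11]
  [11] addr=0x6e blk=13 s=1: VC-HIT | VC [15, 11]
  [12] addr=0x38 blk=7 s=1: MISS | VC [15, 11, 13]
  [13] addr=0x6c blk=13 s=1: VC-HIT | VC [15, 11, 7]
  [14] addr=0x6e blk=13 s=1: L1-HIT | VC [15, 11, 7]
  [15] addr=0x7d blk=15 s=1: VC-HIT | VC [13, 11, 7]

SEQ = [MISS, MISS, VC-HIT, L1-HIT, MISS, VC-HIT, L1-HIT, L1-HIT, VC-HIT, VC-HIT, VC-HIT, VC-HIT, MISS, VC-HIT, L1-HIT, VC-HIT]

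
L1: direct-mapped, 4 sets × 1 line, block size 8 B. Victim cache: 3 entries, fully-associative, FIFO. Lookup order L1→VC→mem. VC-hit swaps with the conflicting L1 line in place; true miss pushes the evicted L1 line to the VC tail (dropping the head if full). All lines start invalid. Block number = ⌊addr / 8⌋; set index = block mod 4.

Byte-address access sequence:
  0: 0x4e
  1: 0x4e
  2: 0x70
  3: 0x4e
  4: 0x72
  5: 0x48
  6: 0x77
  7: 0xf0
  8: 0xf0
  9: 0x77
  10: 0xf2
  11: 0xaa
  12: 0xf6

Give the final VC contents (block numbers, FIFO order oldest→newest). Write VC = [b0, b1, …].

#0 0x4e→b9/s1 MISS; vc=[]
#1 0x4e→b9/s1 L1-HIT; vc=[]
#2 0x70→b14/s2 MISS; vc=[]
#3 0x4e→b9/s1 L1-HIT; vc=[]
#4 0x72→b14/s2 L1-HIT; vc=[]
#5 0x48→b9/s1 L1-HIT; vc=[]
#6 0x77→b14/s2 L1-HIT; vc=[]
#7 0xf0→b30/s2 MISS; vc=[14]
#8 0xf0→b30/s2 L1-HIT; vc=[14]
#9 0x77→b14/s2 VC-HIT; vc=[30]
#10 0xf2→b30/s2 VC-HIT; vc=[14]
#11 0xaa→b21/s1 MISS; vc=[14,9]
#12 0xf6→b30/s2 L1-HIT; vc=[14,9]

VC = [14, 9]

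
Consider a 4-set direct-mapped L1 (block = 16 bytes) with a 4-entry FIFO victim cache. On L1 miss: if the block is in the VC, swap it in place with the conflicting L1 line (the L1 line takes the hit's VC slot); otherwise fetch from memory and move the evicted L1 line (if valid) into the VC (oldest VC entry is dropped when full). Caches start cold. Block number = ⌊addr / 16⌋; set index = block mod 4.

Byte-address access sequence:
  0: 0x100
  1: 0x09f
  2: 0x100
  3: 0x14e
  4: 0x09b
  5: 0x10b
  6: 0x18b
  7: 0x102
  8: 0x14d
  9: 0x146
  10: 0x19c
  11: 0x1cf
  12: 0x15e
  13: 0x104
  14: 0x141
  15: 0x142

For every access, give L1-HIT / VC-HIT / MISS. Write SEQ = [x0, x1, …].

SEQ = [MISS, MISS, L1-HIT, MISS, L1-HIT, VC-HIT, MISS, VC-HIT, VC-HIT, L1-HIT, MISS, MISS, MISS, MISS, VC-HIT, L1-HIT]

#0 0x100→b16/s0 MISS; vc=[]
#1 0x9f→b9/s1 MISS; vc=[]
#2 0x100→b16/s0 L1-HIT; vc=[]
#3 0x14e→b20/s0 MISS; vc=[16]
#4 0x9b→b9/s1 L1-HIT; vc=[16]
#5 0x10b→b16/s0 VC-HIT; vc=[20]
#6 0x18b→b24/s0 MISS; vc=[20,16]
#7 0x102→b16/s0 VC-HIT; vc=[20,24]
#8 0x14d→b20/s0 VC-HIT; vc=[16,24]
#9 0x146→b20/s0 L1-HIT; vc=[16,24]
#10 0x19c→b25/s1 MISS; vc=[16,24,9]
#11 0x1cf→b28/s0 MISS; vc=[16,24,9,20]
#12 0x15e→b21/s1 MISS; vc=[24,9,20,25]
#13 0x104→b16/s0 MISS; vc=[9,20,25,28]
#14 0x141→b20/s0 VC-HIT; vc=[9,16,25,28]
#15 0x142→b20/s0 L1-HIT; vc=[9,16,25,28]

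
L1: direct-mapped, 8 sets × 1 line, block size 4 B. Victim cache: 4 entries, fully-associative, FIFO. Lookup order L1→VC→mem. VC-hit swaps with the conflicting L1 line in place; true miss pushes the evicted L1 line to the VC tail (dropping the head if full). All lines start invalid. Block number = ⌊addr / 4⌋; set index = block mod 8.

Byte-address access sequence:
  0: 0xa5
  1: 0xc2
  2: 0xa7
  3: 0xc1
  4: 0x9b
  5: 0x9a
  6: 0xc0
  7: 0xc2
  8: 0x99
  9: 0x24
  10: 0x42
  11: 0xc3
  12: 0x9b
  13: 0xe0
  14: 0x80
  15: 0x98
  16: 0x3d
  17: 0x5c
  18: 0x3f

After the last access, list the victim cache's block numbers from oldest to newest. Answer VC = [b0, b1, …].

VC = [16, 48, 56, 23]

  [0] addr=0xa5 blk=41 s=1: MISS | VC []
  [1] addr=0xc2 blk=48 s=0: MISS | VC []
  [2] addr=0xa7 blk=41 s=1: L1-HIT | VC []
  [3] addr=0xc1 blk=48 s=0: L1-HIT | VC []
  [4] addr=0x9b blk=38 s=6: MISS | VC []
  [5] addr=0x9a blk=38 s=6: L1-HIT | VC []
  [6] addr=0xc0 blk=48 s=0: L1-HIT | VC []
  [7] addr=0xc2 blk=48 s=0: L1-HIT | VC []
  [8] addr=0x99 blk=38 s=6: L1-HIT | VC []
  [9] addr=0x24 blk=9 s=1: MISS | VC [41]
  [10] addr=0x42 blk=16 s=0: MISS | VC [41, 48]
  [11] addr=0xc3 blk=48 s=0: VC-HIT | VC [41, 16]
  [12] addr=0x9b blk=38 s=6: L1-HIT | VC [41, 16]
  [13] addr=0xe0 blk=56 s=0: MISS | VC [41, 16, 48]
  [14] addr=0x80 blk=32 s=0: MISS | VC [41, 16, 48, 56]
  [15] addr=0x98 blk=38 s=6: L1-HIT | VC [41, 16, 48, 56]
  [16] addr=0x3d blk=15 s=7: MISS | VC [41, 16, 48, 56]
  [17] addr=0x5c blk=23 s=7: MISS | VC [16, 48, 56, 15]
  [18] addr=0x3f blk=15 s=7: VC-HIT | VC [16, 48, 56, 23]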